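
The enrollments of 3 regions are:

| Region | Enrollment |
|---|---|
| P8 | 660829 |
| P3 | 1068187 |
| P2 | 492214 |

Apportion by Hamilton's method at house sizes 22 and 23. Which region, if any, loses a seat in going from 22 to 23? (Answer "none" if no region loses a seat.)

At 22 seats: P8 6, P3 11, P2 5.
At 23 seats: P8 7, P3 11, P2 5.
No region's allocation decreased.

none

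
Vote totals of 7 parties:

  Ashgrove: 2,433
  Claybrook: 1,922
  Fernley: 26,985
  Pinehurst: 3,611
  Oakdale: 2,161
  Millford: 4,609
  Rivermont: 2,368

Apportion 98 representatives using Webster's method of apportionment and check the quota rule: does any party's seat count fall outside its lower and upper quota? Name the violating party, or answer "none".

Standard quotas: Ashgrove 5.408, Claybrook 4.272, Fernley 59.982, Pinehurst 8.026, Oakdale 4.803, Millford 10.245, Rivermont 5.264.
Webster allocation: Ashgrove 5, Claybrook 4, Fernley 61, Pinehurst 8, Oakdale 5, Millford 10, Rivermont 5.
Fernley has quota 59.982 (lower 59, upper 60) but receives 61 — outside the quota interval.

Fernley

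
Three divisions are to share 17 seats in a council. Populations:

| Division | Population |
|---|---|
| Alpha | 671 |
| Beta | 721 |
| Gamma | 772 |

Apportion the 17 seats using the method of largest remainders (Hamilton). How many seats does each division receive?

The standard divisor is 2164/17 ≈ 127.294.
Standard quotas: Alpha 5.271, Beta 5.664, Gamma 6.065.
Lower quotas: Alpha 5, Beta 5, Gamma 6 (sum 16, leaving 1 seat).
Remainders in descending order: Beta 0.664, Alpha 0.271, Gamma 0.065.
The surplus seat goes to Beta.

Alpha: 5, Beta: 6, Gamma: 6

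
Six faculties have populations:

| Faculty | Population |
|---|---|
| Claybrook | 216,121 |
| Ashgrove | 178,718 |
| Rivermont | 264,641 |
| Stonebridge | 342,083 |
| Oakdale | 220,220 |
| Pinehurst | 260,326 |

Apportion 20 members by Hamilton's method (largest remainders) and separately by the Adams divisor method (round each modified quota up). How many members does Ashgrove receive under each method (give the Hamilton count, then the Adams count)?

2 and 3

Hamilton: Claybrook 3, Ashgrove 2, Rivermont 4, Stonebridge 5, Oakdale 3, Pinehurst 3.
Adams: Claybrook 3, Ashgrove 3, Rivermont 4, Stonebridge 4, Oakdale 3, Pinehurst 3.
Ashgrove gets 2 under Hamilton and 3 under Adams.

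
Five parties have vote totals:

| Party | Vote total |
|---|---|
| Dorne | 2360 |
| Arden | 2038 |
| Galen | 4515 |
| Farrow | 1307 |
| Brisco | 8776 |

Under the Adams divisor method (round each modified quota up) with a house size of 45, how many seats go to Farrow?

3

Standard divisor 18996/45 ≈ 422.133; standard quotas: Dorne 5.591, Arden 4.828, Galen 10.696, Farrow 3.096, Brisco 20.790.
Rounding up gives 6, 5, 11, 4, 21 = 47 seats, so the divisor must be adjusted.
With modified divisor 450: modified quotas Dorne 5.244, Arden 4.529, Galen 10.033, Farrow 2.904, Brisco 19.502.
Rounding up: Dorne 6, Arden 5, Galen 11, Farrow 3, Brisco 20 (total 45).
Farrow receives 3.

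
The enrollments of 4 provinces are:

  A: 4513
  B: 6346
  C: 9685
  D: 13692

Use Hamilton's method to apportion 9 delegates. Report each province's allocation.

A=1, B=2, C=2, D=4

The standard divisor is 34236/9 = 3804.
Standard quotas: A 1.1864, B 1.6682, C 2.5460, D 3.5994.
Lower quotas: A 1, B 1, C 2, D 3 (sum 7, leaving 2 seats).
Remainders in descending order: B 0.6682, D 0.5994, C 0.5460, A 0.1864.
Largest remainders: B, D receive the extra seats.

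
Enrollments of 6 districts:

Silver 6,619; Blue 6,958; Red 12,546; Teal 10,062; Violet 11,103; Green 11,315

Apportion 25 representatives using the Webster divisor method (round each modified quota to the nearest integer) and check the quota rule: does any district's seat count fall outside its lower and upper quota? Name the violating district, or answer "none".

none

Standard quotas: Silver 2.824, Blue 2.968, Red 5.352, Teal 4.292, Violet 4.737, Green 4.827.
Webster allocation: Silver 3, Blue 3, Red 5, Teal 4, Violet 5, Green 5.
Every allocation lies between the lower and upper quota.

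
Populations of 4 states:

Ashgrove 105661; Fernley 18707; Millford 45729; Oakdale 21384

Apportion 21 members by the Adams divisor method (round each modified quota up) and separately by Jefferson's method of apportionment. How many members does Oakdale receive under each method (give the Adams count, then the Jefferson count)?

Adams: Ashgrove 11, Fernley 2, Millford 5, Oakdale 3.
Jefferson: Ashgrove 12, Fernley 2, Millford 5, Oakdale 2.
Oakdale gets 3 under Adams and 2 under Jefferson.

3 and 2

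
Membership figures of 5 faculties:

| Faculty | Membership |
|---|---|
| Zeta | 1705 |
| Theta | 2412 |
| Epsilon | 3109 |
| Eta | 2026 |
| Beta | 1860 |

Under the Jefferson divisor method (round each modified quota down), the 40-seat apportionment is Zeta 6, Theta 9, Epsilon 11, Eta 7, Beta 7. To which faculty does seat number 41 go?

Priority for the next seat is population ÷ (current seats + 1).
Priorities: Zeta 243.571, Theta 241.200, Epsilon 259.083, Eta 253.250, Beta 232.500.
Highest priority: Epsilon.

Epsilon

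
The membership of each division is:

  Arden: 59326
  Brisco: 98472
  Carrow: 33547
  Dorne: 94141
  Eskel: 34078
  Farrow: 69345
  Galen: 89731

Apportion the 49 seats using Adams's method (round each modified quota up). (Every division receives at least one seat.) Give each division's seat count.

Standard divisor 478640/49 ≈ 9768.163; standard quotas: Arden 6.073, Brisco 10.081, Carrow 3.434, Dorne 9.638, Eskel 3.489, Farrow 7.099, Galen 9.186.
Rounding up gives 7, 11, 4, 10, 4, 8, 10 = 54 seats, so the divisor must be adjusted.
With modified divisor 10700: modified quotas Arden 5.544, Brisco 9.203, Carrow 3.135, Dorne 8.798, Eskel 3.185, Farrow 6.481, Galen 8.386.
Rounding up: Arden 6, Brisco 10, Carrow 4, Dorne 9, Eskel 4, Farrow 7, Galen 9 (total 49).

Arden=6, Brisco=10, Carrow=4, Dorne=9, Eskel=4, Farrow=7, Galen=9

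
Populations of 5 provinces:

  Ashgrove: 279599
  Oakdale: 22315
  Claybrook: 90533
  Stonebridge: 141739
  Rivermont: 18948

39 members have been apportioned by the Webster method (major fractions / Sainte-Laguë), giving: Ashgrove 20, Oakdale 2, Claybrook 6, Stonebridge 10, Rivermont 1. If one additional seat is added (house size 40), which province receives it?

Claybrook

Priority for the next seat is population ÷ (current seats + 0.5).
Priorities: Ashgrove 13638.976, Oakdale 8926.000, Claybrook 13928.154, Stonebridge 13498.952, Rivermont 12632.000.
Highest priority: Claybrook.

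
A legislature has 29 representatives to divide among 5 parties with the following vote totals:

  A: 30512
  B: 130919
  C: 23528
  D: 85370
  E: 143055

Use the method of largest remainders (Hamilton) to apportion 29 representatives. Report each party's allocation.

A 2, B 9, C 2, D 6, E 10

Standard divisor: 413384 ÷ 29 ≈ 14254.621.
Standard quotas: A 2.1405, B 9.1843, C 1.6506, D 5.9889, E 10.0357.
Lower quotas: A 2, B 9, C 1, D 5, E 10 (sum 27, leaving 2 seats).
Remainders in descending order: D 0.9889, C 0.6506, B 0.1843, A 0.1405, E 0.0357.
Largest remainders: D, C receive the extra seats.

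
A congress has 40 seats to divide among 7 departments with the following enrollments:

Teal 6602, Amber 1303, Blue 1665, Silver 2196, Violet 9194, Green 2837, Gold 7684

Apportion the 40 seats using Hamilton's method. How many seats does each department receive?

Teal 8, Amber 2, Blue 2, Silver 3, Violet 12, Green 3, Gold 10

The standard divisor is 31481/40 ≈ 787.025.
Standard quotas: Teal 8.3886, Amber 1.6556, Blue 2.1156, Silver 2.7903, Violet 11.6820, Green 3.6047, Gold 9.7633.
Lower quotas: Teal 8, Amber 1, Blue 2, Silver 2, Violet 11, Green 3, Gold 9 (sum 36, leaving 4 seats).
Remainders in descending order: Silver 0.7903, Gold 0.7633, Violet 0.6820, Amber 0.6556, Green 0.6047, Teal 0.3886, Blue 0.1156.
Largest remainders: Silver, Gold, Violet, Amber receive the extra seats.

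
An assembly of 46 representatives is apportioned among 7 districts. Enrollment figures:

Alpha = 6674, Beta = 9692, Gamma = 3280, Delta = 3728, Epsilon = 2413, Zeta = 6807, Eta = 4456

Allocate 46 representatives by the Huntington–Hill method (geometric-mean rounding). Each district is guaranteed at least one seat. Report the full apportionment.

With divisor 808: modified quotas Alpha 8.260, Beta 11.995, Gamma 4.059, Delta 4.614, Epsilon 2.986, Zeta 8.425, Eta 5.515.
Geometric-mean thresholds: Alpha √(8·9)=8.485, Beta √(11·12)=11.489, Gamma √(4·5)=4.472, Delta √(4·5)=4.472, Epsilon √(2·3)=2.449, Zeta √(8·9)=8.485, Eta √(5·6)=5.477.
Each quota rounded against its threshold gives Alpha 8, Beta 12, Gamma 4, Delta 5, Epsilon 3, Zeta 8, Eta 6 (total 46).

Alpha=8, Beta=12, Gamma=4, Delta=5, Epsilon=3, Zeta=8, Eta=6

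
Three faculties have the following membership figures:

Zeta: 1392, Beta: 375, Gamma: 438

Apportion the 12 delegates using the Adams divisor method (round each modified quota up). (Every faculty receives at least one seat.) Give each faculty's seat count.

Zeta=7, Beta=2, Gamma=3

Standard divisor 2205/12 ≈ 183.75; standard quotas: Zeta 7.576, Beta 2.041, Gamma 2.384.
Rounding up gives 8, 3, 3 = 14 seats, so the divisor must be adjusted.
With modified divisor 200: modified quotas Zeta 6.960, Beta 1.875, Gamma 2.190.
Rounding up: Zeta 7, Beta 2, Gamma 3 (total 12).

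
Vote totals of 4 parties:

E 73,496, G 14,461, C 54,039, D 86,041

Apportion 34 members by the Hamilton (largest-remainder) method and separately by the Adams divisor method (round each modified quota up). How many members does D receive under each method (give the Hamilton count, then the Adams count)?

13 and 12

Hamilton: E 11, G 2, C 8, D 13.
Adams: E 11, G 3, C 8, D 12.
D gets 13 under Hamilton and 12 under Adams.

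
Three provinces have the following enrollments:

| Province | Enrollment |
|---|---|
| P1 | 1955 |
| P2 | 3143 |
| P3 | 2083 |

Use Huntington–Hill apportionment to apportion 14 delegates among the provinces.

P1 4; P2 6; P3 4

With divisor 525: modified quotas P1 3.724, P2 5.987, P3 3.968.
Geometric-mean thresholds: P1 √(3·4)=3.464, P2 √(5·6)=5.477, P3 √(3·4)=3.464.
Each quota rounded against its threshold gives P1 4, P2 6, P3 4 (total 14).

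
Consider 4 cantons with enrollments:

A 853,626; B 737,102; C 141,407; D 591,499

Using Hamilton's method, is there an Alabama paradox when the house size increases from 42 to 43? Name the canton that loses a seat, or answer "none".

At 42 seats: A 15, B 13, C 3, D 11.
At 43 seats: A 16, B 14, C 2, D 11.
C drops from 3 to 2.

C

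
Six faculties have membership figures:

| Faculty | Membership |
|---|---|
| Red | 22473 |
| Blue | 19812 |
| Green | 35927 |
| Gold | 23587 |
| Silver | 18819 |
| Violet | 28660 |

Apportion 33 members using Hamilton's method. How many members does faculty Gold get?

The standard divisor is 149278/33 ≈ 4523.576.
Standard quotas: Red 4.9680, Blue 4.3797, Green 7.9422, Gold 5.2142, Silver 4.1602, Violet 6.3357.
Lower quotas: Red 4, Blue 4, Green 7, Gold 5, Silver 4, Violet 6 (sum 30, leaving 3 seats).
Remainders in descending order: Red 0.9680, Green 0.9422, Blue 0.3797, Violet 0.3357, Gold 0.2142, Silver 0.1602.
Largest remainders: Red, Green, Blue receive the extra seats.
Gold receives 5.

5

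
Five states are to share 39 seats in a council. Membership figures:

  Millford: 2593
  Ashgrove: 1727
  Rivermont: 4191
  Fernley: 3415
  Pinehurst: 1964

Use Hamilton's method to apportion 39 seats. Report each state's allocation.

Standard divisor: 13890 ÷ 39 ≈ 356.154.
Standard quotas: Millford 7.281, Ashgrove 4.849, Rivermont 11.767, Fernley 9.589, Pinehurst 5.514.
Lower quotas: Millford 7, Ashgrove 4, Rivermont 11, Fernley 9, Pinehurst 5 (sum 36, leaving 3 seats).
Remainders in descending order: Ashgrove 0.849, Rivermont 0.767, Fernley 0.589, Pinehurst 0.514, Millford 0.281.
The surplus seats go to Ashgrove, Rivermont, Fernley.

Millford: 7, Ashgrove: 5, Rivermont: 12, Fernley: 10, Pinehurst: 5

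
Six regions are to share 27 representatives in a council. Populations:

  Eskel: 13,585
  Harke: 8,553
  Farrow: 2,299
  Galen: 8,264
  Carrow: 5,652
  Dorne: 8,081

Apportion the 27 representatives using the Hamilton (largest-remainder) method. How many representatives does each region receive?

Total 46434; standard divisor 46434/27 ≈ 1719.778.
Standard quotas: Eskel 7.8993, Harke 4.9733, Farrow 1.3368, Galen 4.8053, Carrow 3.2865, Dorne 4.6989.
Lower quotas: Eskel 7, Harke 4, Farrow 1, Galen 4, Carrow 3, Dorne 4 (sum 23, leaving 4 seats).
Remainders in descending order: Harke 0.9733, Eskel 0.8993, Galen 0.8053, Dorne 0.6989, Farrow 0.3368, Carrow 0.2865.
Largest remainders: Harke, Eskel, Galen, Dorne receive the extra seats.

Eskel: 8, Harke: 5, Farrow: 1, Galen: 5, Carrow: 3, Dorne: 5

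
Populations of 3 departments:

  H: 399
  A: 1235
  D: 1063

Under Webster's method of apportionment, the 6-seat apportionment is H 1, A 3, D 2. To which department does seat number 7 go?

D

Priority for the next seat is population ÷ (current seats + 0.5).
Priorities: H 266.000, A 352.857, D 425.200.
Highest priority: D.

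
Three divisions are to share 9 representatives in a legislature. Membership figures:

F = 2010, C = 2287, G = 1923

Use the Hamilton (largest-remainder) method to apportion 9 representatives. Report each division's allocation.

The standard divisor is 6220/9 ≈ 691.111.
Standard quotas: F 2.908, C 3.309, G 2.782.
Lower quotas: F 2, C 3, G 2 (sum 7, leaving 2 seats).
Remainders in descending order: F 0.908, G 0.782, C 0.309.
Largest remainders: F, G receive the extra seats.

F 3, C 3, G 3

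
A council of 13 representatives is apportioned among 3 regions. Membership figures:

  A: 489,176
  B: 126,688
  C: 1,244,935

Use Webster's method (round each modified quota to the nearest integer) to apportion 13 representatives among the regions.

Standard divisor 1860799/13 ≈ 143138.385; standard quotas: A 3.418, B 0.885, C 8.697.
Rounding to the nearest integer gives A 3, B 1, C 9 — total 13, matching the house size, so no adjustment is needed.

A=3; B=1; C=9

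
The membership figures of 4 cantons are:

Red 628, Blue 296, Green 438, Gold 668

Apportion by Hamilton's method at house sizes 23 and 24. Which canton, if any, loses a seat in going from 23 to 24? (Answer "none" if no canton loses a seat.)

At 23 seats: Red 7, Blue 3, Green 5, Gold 8.
At 24 seats: Red 7, Blue 4, Green 5, Gold 8.
No canton's allocation decreased.

none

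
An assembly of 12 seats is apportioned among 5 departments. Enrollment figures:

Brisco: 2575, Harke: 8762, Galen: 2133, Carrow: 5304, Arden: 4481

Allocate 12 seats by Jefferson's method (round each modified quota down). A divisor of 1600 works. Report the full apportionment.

With modified divisor 1600: modified quotas Brisco 1.609, Harke 5.476, Galen 1.333, Carrow 3.315, Arden 2.801.
Rounding down: Brisco 1, Harke 5, Galen 1, Carrow 3, Arden 2 (total 12).

Brisco: 1, Harke: 5, Galen: 1, Carrow: 3, Arden: 2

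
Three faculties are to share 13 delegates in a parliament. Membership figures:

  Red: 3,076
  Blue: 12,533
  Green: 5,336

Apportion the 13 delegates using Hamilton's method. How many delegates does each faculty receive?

Standard divisor: 20945 ÷ 13 ≈ 1611.154.
Standard quotas: Red 1.9092, Blue 7.7789, Green 3.3119.
Lower quotas: Red 1, Blue 7, Green 3 (sum 11, leaving 2 seats).
Remainders in descending order: Red 0.9092, Blue 0.7789, Green 0.3119.
Largest remainders: Red, Blue receive the extra seats.

Red 2; Blue 8; Green 3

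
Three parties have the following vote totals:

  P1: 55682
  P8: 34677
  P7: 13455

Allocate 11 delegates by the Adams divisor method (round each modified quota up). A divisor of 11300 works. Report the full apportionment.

With modified divisor 11300: modified quotas P1 4.928, P8 3.069, P7 1.191.
Rounding up: P1 5, P8 4, P7 2 (total 11).

P1: 5; P8: 4; P7: 2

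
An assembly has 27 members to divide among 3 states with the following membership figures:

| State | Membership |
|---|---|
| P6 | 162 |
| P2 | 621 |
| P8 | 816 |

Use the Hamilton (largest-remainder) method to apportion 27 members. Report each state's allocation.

The standard divisor is 1599/27 ≈ 59.222.
Standard quotas: P6 2.735, P2 10.486, P8 13.779.
Lower quotas: P6 2, P2 10, P8 13 (sum 25, leaving 2 seats).
Remainders in descending order: P8 0.779, P6 0.735, P2 0.486.
The surplus seats go to P8, P6.

P6 3, P2 10, P8 14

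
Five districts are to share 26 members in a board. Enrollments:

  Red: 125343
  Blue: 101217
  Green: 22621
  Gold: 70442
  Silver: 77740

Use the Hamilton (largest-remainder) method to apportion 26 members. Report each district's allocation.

Red 8, Blue 7, Green 1, Gold 5, Silver 5

Standard divisor: 397363 ÷ 26 ≈ 15283.192.
Standard quotas: Red 8.2014, Blue 6.6228, Green 1.4801, Gold 4.6091, Silver 5.0866.
Lower quotas: Red 8, Blue 6, Green 1, Gold 4, Silver 5 (sum 24, leaving 2 seats).
Remainders in descending order: Blue 0.6228, Gold 0.6091, Green 0.4801, Red 0.2014, Silver 0.0866.
The surplus seats go to Blue, Gold.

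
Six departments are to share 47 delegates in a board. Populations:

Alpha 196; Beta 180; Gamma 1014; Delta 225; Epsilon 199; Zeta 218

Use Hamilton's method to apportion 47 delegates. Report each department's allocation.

Alpha 5; Beta 4; Gamma 23; Delta 5; Epsilon 5; Zeta 5

Standard divisor: 2032 ÷ 47 ≈ 43.234.
Standard quotas: Alpha 4.533, Beta 4.163, Gamma 23.454, Delta 5.204, Epsilon 4.603, Zeta 5.042.
Lower quotas: Alpha 4, Beta 4, Gamma 23, Delta 5, Epsilon 4, Zeta 5 (sum 45, leaving 2 seats).
Remainders in descending order: Epsilon 0.603, Alpha 0.533, Gamma 0.454, Delta 0.204, Beta 0.163, Zeta 0.042.
Largest remainders: Epsilon, Alpha receive the extra seats.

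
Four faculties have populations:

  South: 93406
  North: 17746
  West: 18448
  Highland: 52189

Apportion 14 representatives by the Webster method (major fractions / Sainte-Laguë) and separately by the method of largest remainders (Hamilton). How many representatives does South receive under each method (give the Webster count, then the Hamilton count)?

Webster: South 8, North 1, West 1, Highland 4.
Hamilton: South 7, North 1, West 2, Highland 4.
South gets 8 under Webster and 7 under Hamilton.

8 and 7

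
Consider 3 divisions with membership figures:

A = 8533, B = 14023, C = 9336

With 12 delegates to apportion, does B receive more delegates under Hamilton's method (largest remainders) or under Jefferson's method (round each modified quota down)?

Jefferson

Hamilton: A 3, B 5, C 4.
Jefferson: A 3, B 6, C 3.
B gets 5 under Hamilton and 6 under Jefferson.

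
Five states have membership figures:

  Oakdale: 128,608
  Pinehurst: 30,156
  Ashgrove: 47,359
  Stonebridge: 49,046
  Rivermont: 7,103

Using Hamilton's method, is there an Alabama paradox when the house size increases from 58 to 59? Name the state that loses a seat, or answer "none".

At 58 seats: Oakdale 28, Pinehurst 7, Ashgrove 10, Stonebridge 11, Rivermont 2.
At 59 seats: Oakdale 29, Pinehurst 7, Ashgrove 11, Stonebridge 11, Rivermont 1.
Rivermont drops from 2 to 1.

Rivermont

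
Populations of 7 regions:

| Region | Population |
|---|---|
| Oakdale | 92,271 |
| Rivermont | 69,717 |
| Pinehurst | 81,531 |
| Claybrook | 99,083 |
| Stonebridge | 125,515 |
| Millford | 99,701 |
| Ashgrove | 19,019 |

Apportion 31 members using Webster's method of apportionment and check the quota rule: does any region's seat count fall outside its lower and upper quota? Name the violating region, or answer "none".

Standard quotas: Oakdale 4.874, Rivermont 3.683, Pinehurst 4.307, Claybrook 5.234, Stonebridge 6.630, Millford 5.267, Ashgrove 1.005.
Webster allocation: Oakdale 5, Rivermont 4, Pinehurst 4, Claybrook 5, Stonebridge 7, Millford 5, Ashgrove 1.
Every allocation lies between the lower and upper quota.

none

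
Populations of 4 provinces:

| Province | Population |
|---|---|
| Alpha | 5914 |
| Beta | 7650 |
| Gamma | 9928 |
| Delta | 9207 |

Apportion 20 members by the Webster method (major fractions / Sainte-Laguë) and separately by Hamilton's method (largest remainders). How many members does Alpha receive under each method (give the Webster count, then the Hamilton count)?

Webster: Alpha 4, Beta 5, Gamma 6, Delta 5.
Hamilton: Alpha 3, Beta 5, Gamma 6, Delta 6.
Alpha gets 4 under Webster and 3 under Hamilton.

4 and 3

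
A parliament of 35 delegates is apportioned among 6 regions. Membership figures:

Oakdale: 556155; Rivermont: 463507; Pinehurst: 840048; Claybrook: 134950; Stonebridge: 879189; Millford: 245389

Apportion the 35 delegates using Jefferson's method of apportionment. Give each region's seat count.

Oakdale 6; Rivermont 5; Pinehurst 10; Claybrook 1; Stonebridge 10; Millford 3

Standard divisor 3119238/35 ≈ 89121.086; standard quotas: Oakdale 6.240, Rivermont 5.201, Pinehurst 9.426, Claybrook 1.514, Stonebridge 9.865, Millford 2.753.
Rounding down gives 6, 5, 9, 1, 9, 2 = 32 seats, so the divisor must be adjusted.
With modified divisor 80900: modified quotas Oakdale 6.875, Rivermont 5.729, Pinehurst 10.384, Claybrook 1.668, Stonebridge 10.868, Millford 3.033.
Rounding down: Oakdale 6, Rivermont 5, Pinehurst 10, Claybrook 1, Stonebridge 10, Millford 3 (total 35).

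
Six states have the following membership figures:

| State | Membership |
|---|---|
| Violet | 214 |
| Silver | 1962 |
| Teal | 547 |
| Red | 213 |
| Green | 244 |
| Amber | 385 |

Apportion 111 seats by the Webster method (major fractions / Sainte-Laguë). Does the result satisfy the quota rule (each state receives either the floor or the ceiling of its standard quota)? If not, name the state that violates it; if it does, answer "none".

Standard quotas: Violet 6.663, Silver 61.089, Teal 17.031, Red 6.632, Green 7.597, Amber 11.987.
Webster allocation: Violet 7, Silver 60, Teal 17, Red 7, Green 8, Amber 12.
Silver has quota 61.089 (lower 61, upper 62) but receives 60 — outside the quota interval.

Silver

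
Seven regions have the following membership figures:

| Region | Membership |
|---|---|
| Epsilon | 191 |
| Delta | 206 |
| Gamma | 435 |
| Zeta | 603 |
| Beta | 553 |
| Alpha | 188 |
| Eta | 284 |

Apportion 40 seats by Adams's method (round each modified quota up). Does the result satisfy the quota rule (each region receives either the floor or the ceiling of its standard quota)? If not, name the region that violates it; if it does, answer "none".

Standard quotas: Epsilon 3.106, Delta 3.350, Gamma 7.073, Zeta 9.805, Beta 8.992, Alpha 3.057, Eta 4.618.
Adams allocation: Epsilon 3, Delta 4, Gamma 7, Zeta 9, Beta 9, Alpha 3, Eta 5.
Every allocation lies between the lower and upper quota.

none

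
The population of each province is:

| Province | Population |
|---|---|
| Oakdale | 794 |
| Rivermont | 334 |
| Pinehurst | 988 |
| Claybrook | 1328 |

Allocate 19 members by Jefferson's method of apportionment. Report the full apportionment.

Oakdale: 4, Rivermont: 2, Pinehurst: 5, Claybrook: 8

Standard divisor 3444/19 ≈ 181.263; standard quotas: Oakdale 4.380, Rivermont 1.843, Pinehurst 5.451, Claybrook 7.326.
Rounding down gives 4, 1, 5, 7 = 17 seats, so the divisor must be adjusted.
With modified divisor 165.3: modified quotas Oakdale 4.803, Rivermont 2.021, Pinehurst 5.977, Claybrook 8.034.
Rounding down: Oakdale 4, Rivermont 2, Pinehurst 5, Claybrook 8 (total 19).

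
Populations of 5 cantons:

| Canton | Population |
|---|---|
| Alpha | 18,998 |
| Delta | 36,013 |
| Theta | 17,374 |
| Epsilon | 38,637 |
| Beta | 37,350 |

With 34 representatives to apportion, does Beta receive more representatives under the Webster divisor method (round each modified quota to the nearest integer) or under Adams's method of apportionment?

Webster

Webster: Alpha 4, Delta 8, Theta 4, Epsilon 9, Beta 9.
Adams: Alpha 5, Delta 8, Theta 4, Epsilon 9, Beta 8.
Beta gets 9 under Webster and 8 under Adams.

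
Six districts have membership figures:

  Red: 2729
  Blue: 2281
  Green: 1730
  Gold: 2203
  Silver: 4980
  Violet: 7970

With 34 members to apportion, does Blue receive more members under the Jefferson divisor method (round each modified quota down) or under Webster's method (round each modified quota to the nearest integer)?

Webster

Jefferson: Red 4, Blue 3, Green 3, Gold 3, Silver 8, Violet 13.
Webster: Red 4, Blue 4, Green 3, Gold 3, Silver 8, Violet 12.
Blue gets 3 under Jefferson and 4 under Webster.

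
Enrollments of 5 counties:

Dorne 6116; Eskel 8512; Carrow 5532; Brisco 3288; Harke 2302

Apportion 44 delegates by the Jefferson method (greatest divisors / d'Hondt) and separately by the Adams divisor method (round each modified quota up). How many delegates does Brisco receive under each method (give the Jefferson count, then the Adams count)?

Jefferson: Dorne 11, Eskel 15, Carrow 9, Brisco 5, Harke 4.
Adams: Dorne 10, Eskel 14, Carrow 10, Brisco 6, Harke 4.
Brisco gets 5 under Jefferson and 6 under Adams.

5 and 6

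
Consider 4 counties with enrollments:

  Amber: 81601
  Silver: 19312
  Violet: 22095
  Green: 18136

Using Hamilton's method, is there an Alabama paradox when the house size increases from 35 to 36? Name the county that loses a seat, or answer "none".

At 35 seats: Amber 20, Silver 5, Violet 5, Green 5.
At 36 seats: Amber 21, Silver 5, Violet 6, Green 4.
Green drops from 5 to 4.

Green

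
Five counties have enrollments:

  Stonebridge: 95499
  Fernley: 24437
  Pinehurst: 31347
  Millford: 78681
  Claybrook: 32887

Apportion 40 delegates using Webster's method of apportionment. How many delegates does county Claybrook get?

Standard divisor 262851/40 ≈ 6571.275; standard quotas: Stonebridge 14.533, Fernley 3.719, Pinehurst 4.770, Millford 11.973, Claybrook 5.005.
Rounding to the nearest integer gives 15, 4, 5, 12, 5 = 41 seats, so the divisor must be adjusted.
With modified divisor 6700: modified quotas Stonebridge 14.254, Fernley 3.647, Pinehurst 4.679, Millford 11.743, Claybrook 4.909.
Rounding to the nearest integer: Stonebridge 14, Fernley 4, Pinehurst 5, Millford 12, Claybrook 5 (total 40).
Claybrook receives 5.

5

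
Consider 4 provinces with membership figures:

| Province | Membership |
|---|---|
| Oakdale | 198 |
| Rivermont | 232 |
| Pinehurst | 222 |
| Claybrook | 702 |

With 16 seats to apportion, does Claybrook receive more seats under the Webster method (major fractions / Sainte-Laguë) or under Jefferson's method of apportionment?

Jefferson

Webster: Oakdale 2, Rivermont 3, Pinehurst 3, Claybrook 8.
Jefferson: Oakdale 2, Rivermont 3, Pinehurst 2, Claybrook 9.
Claybrook gets 8 under Webster and 9 under Jefferson.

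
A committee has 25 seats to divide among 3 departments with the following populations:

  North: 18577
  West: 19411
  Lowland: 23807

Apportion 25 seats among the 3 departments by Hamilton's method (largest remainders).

North: 7; West: 8; Lowland: 10

Standard divisor: 61795 ÷ 25 ≈ 2471.8.
Standard quotas: North 7.5156, West 7.8530, Lowland 9.6314.
Lower quotas: North 7, West 7, Lowland 9 (sum 23, leaving 2 seats).
Remainders in descending order: West 0.8530, Lowland 0.6314, North 0.5156.
The surplus seats go to West, Lowland.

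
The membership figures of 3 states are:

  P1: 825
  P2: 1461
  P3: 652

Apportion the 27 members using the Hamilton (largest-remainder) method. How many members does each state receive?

P1=8, P2=13, P3=6

Total 2938; standard divisor 2938/27 ≈ 108.815.
Standard quotas: P1 7.582, P2 13.426, P3 5.992.
Lower quotas: P1 7, P2 13, P3 5 (sum 25, leaving 2 seats).
Remainders in descending order: P3 0.992, P1 0.582, P2 0.426.
Largest remainders: P3, P1 receive the extra seats.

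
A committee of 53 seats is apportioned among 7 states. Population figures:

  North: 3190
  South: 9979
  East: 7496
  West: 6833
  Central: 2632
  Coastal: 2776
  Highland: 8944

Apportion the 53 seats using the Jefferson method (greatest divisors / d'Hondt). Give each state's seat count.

Standard divisor 41850/53 ≈ 789.623; standard quotas: North 4.040, South 12.638, East 9.493, West 8.654, Central 3.333, Coastal 3.516, Highland 11.327.
Rounding down gives 4, 12, 9, 8, 3, 3, 11 = 50 seats, so the divisor must be adjusted.
With modified divisor 747: modified quotas North 4.270, South 13.359, East 10.035, West 9.147, Central 3.523, Coastal 3.716, Highland 11.973.
Rounding down: North 4, South 13, East 10, West 9, Central 3, Coastal 3, Highland 11 (total 53).

North=4; South=13; East=10; West=9; Central=3; Coastal=3; Highland=11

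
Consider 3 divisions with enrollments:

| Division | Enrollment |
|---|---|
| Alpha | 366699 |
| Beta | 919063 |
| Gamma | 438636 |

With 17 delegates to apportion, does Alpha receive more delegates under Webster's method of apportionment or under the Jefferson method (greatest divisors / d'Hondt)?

Webster

Webster: Alpha 4, Beta 9, Gamma 4.
Jefferson: Alpha 3, Beta 10, Gamma 4.
Alpha gets 4 under Webster and 3 under Jefferson.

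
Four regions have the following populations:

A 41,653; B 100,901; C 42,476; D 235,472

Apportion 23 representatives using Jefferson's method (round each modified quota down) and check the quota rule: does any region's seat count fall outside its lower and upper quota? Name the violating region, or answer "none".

D

Standard quotas: A 2.278, B 5.519, C 2.323, D 12.880.
Jefferson allocation: A 2, B 5, C 2, D 14.
D has quota 12.880 (lower 12, upper 13) but receives 14 — outside the quota interval.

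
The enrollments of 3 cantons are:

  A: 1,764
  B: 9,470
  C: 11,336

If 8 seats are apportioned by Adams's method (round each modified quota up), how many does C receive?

Standard divisor 22570/8 ≈ 2821.25; standard quotas: A 0.625, B 3.357, C 4.018.
Rounding up gives 1, 4, 5 = 10 seats, so the divisor must be adjusted.
With modified divisor 3500: modified quotas A 0.504, B 2.706, C 3.239.
Rounding up: A 1, B 3, C 4 (total 8).
C receives 4.

4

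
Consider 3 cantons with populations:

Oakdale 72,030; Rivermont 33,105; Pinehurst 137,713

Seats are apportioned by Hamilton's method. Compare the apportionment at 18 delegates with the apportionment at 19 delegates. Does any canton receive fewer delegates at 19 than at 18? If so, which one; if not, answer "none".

Rivermont

At 18 seats: Oakdale 5, Rivermont 3, Pinehurst 10.
At 19 seats: Oakdale 6, Rivermont 2, Pinehurst 11.
Rivermont drops from 3 to 2.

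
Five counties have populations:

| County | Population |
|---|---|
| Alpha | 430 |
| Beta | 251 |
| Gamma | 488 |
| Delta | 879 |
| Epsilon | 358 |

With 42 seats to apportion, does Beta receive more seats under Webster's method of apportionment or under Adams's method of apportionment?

Webster: Alpha 8, Beta 4, Gamma 9, Delta 15, Epsilon 6.
Adams: Alpha 8, Beta 5, Gamma 8, Delta 15, Epsilon 6.
Beta gets 4 under Webster and 5 under Adams.

Adams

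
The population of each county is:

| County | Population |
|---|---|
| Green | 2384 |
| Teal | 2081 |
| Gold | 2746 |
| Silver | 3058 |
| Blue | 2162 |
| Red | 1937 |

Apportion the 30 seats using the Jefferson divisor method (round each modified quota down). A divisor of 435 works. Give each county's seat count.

With modified divisor 435: modified quotas Green 5.480, Teal 4.784, Gold 6.313, Silver 7.030, Blue 4.970, Red 4.453.
Rounding down: Green 5, Teal 4, Gold 6, Silver 7, Blue 4, Red 4 (total 30).

Green=5, Teal=4, Gold=6, Silver=7, Blue=4, Red=4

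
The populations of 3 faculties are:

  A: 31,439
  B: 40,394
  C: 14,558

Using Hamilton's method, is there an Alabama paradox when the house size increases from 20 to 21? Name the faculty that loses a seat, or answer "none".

At 20 seats: A 7, B 9, C 4.
At 21 seats: A 8, B 10, C 3.
C drops from 4 to 3.

C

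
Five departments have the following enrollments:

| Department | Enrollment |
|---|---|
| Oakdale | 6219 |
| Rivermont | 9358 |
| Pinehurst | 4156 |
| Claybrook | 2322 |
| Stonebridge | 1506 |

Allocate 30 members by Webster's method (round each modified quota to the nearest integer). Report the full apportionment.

Standard divisor 23561/30 ≈ 785.367; standard quotas: Oakdale 7.919, Rivermont 11.915, Pinehurst 5.292, Claybrook 2.957, Stonebridge 1.918.
Rounding to the nearest integer gives Oakdale 8, Rivermont 12, Pinehurst 5, Claybrook 3, Stonebridge 2 — total 30, matching the house size, so no adjustment is needed.

Oakdale: 8, Rivermont: 12, Pinehurst: 5, Claybrook: 3, Stonebridge: 2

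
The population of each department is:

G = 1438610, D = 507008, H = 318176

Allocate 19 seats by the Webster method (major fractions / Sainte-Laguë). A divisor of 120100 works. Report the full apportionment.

With modified divisor 120100: modified quotas G 11.978, D 4.222, H 2.649.
Rounding to the nearest integer: G 12, D 4, H 3 (total 19).

G 12, D 4, H 3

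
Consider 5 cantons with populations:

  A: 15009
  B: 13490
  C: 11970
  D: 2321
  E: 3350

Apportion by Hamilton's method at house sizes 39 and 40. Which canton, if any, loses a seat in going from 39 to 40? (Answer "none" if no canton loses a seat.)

none

At 39 seats: A 13, B 11, C 10, D 2, E 3.
At 40 seats: A 13, B 12, C 10, D 2, E 3.
No canton's allocation decreased.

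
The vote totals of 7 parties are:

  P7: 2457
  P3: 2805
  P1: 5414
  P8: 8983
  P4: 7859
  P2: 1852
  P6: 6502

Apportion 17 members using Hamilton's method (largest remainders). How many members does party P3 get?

Standard divisor: 35872 ÷ 17 ≈ 2110.118.
Standard quotas: P7 1.1644, P3 1.3293, P1 2.5657, P8 4.2571, P4 3.7244, P2 0.8777, P6 3.0813.
Lower quotas: P7 1, P3 1, P1 2, P8 4, P4 3, P2 0, P6 3 (sum 14, leaving 3 seats).
Remainders in descending order: P2 0.8777, P4 0.7244, P1 0.5657, P3 0.3293, P8 0.2571, P7 0.1644, P6 0.0813.
Largest remainders: P2, P4, P1 receive the extra seats.
P3 receives 1.

1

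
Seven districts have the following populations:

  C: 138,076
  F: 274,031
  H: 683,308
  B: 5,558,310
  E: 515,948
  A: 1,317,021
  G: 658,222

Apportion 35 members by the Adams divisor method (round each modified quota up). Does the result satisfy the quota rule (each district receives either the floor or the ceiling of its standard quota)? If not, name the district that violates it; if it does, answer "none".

B

Standard quotas: C 0.528, F 1.049, H 2.615, B 21.273, E 1.975, A 5.041, G 2.519.
Adams allocation: C 1, F 1, H 3, B 20, E 2, A 5, G 3.
B has quota 21.273 (lower 21, upper 22) but receives 20 — outside the quota interval.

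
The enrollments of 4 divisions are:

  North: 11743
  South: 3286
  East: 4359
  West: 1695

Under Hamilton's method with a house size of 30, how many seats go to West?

2

Standard divisor: 21083 ÷ 30 ≈ 702.767.
Standard quotas: North 16.7097, South 4.6758, East 6.2026, West 2.4119.
Lower quotas: North 16, South 4, East 6, West 2 (sum 28, leaving 2 seats).
Remainders in descending order: North 0.7097, South 0.6758, West 0.4119, East 0.2026.
Largest remainders: North, South receive the extra seats.
West receives 2.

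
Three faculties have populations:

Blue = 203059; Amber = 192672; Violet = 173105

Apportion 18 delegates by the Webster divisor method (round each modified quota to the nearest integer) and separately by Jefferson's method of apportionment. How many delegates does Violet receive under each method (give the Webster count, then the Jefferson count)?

Webster: Blue 6, Amber 6, Violet 6.
Jefferson: Blue 7, Amber 6, Violet 5.
Violet gets 6 under Webster and 5 under Jefferson.

6 and 5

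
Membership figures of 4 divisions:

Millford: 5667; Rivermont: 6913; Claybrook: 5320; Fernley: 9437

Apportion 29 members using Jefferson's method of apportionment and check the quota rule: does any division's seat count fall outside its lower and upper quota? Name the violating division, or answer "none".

none

Standard quotas: Millford 6.012, Rivermont 7.334, Claybrook 5.644, Fernley 10.011.
Jefferson allocation: Millford 6, Rivermont 7, Claybrook 6, Fernley 10.
Every allocation lies between the lower and upper quota.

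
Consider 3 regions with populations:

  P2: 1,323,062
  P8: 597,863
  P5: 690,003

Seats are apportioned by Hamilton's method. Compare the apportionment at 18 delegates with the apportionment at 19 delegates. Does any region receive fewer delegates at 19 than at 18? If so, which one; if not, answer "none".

none

At 18 seats: P2 9, P8 4, P5 5.
At 19 seats: P2 10, P8 4, P5 5.
No region's allocation decreased.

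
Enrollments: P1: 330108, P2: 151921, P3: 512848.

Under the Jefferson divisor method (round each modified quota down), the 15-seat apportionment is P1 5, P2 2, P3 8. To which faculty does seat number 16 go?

P3

Priority for the next seat is population ÷ (current seats + 1).
Priorities: P1 55018.000, P2 50640.333, P3 56983.111.
Highest priority: P3.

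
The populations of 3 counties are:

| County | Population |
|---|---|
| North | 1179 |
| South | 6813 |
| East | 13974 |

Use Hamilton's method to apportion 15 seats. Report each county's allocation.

Standard divisor: 21966 ÷ 15 ≈ 1464.4.
Standard quotas: North 0.8051, South 4.6524, East 9.5425.
Lower quotas: North 0, South 4, East 9 (sum 13, leaving 2 seats).
Remainders in descending order: North 0.8051, South 0.6524, East 0.5425.
Largest remainders: North, South receive the extra seats.

North: 1, South: 5, East: 9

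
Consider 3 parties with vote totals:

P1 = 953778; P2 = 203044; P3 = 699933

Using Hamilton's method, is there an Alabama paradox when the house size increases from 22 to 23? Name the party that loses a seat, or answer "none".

At 22 seats: P1 11, P2 3, P3 8.
At 23 seats: P1 12, P2 2, P3 9.
P2 drops from 3 to 2.

P2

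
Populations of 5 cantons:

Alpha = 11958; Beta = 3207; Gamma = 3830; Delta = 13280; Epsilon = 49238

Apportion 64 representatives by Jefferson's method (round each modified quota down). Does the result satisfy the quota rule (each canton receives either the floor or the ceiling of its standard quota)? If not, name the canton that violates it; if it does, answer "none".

Standard quotas: Alpha 9.389, Beta 2.518, Gamma 3.007, Delta 10.427, Epsilon 38.659.
Jefferson allocation: Alpha 9, Beta 2, Gamma 3, Delta 10, Epsilon 40.
Epsilon has quota 38.659 (lower 38, upper 39) but receives 40 — outside the quota interval.

Epsilon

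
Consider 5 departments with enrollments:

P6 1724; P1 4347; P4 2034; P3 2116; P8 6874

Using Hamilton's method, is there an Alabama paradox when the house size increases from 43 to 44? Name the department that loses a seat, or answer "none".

P6

At 43 seats: P6 5, P1 11, P4 5, P3 5, P8 17.
At 44 seats: P6 4, P1 11, P4 5, P3 6, P8 18.
P6 drops from 5 to 4.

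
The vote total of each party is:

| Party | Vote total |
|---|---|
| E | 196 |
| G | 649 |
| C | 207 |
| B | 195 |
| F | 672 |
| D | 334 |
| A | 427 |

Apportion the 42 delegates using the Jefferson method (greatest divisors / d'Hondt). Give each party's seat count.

Standard divisor 2680/42 ≈ 63.81; standard quotas: E 3.072, G 10.171, C 3.244, B 3.056, F 10.531, D 5.234, A 6.692.
Rounding down gives 3, 10, 3, 3, 10, 5, 6 = 40 seats, so the divisor must be adjusted.
With modified divisor 60: modified quotas E 3.267, G 10.817, C 3.450, B 3.250, F 11.200, D 5.567, A 7.117.
Rounding down: E 3, G 10, C 3, B 3, F 11, D 5, A 7 (total 42).

E=3, G=10, C=3, B=3, F=11, D=5, A=7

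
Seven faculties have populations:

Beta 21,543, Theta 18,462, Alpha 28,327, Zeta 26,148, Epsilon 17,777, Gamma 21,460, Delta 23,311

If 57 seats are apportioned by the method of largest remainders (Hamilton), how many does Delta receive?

8

Total 157028; standard divisor 157028/57 ≈ 2754.877.
Standard quotas: Beta 7.8199, Theta 6.7016, Alpha 10.2825, Zeta 9.4915, Epsilon 6.4529, Gamma 7.7898, Delta 8.4617.
Lower quotas: Beta 7, Theta 6, Alpha 10, Zeta 9, Epsilon 6, Gamma 7, Delta 8 (sum 53, leaving 4 seats).
Remainders in descending order: Beta 0.8199, Gamma 0.7898, Theta 0.7016, Zeta 0.4915, Delta 0.4617, Epsilon 0.4529, Alpha 0.2825.
The surplus seats go to Beta, Gamma, Theta, Zeta.
Delta receives 8.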